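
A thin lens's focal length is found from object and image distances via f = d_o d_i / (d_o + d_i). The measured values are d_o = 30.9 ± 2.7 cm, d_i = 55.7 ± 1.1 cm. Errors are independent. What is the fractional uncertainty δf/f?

0.0566

∂f/∂d_o = (d_i/(d_o+d_i))² = 0.414;  ∂f/∂d_i = (d_o/(d_o+d_i))² = 0.127
δf = √((∂f/∂d_o · δd_o)² + (∂f/∂d_i · δd_i)²) = √(1.25 + 0.0196) = 1.13 cm
f = 19.9 cm, so δf/f = 1.13/19.9 = 0.0566.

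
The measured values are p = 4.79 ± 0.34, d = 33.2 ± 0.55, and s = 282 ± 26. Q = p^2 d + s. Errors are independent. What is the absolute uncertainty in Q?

Let w = p^2·d = 762. δw/w = √((2·δp/p)² + (1·δd/d)²) = √(0.0202 + 0.000274) = 0.143, so δw = 109.
Q = w + s: δQ = √(δw² + δs²) = √(11900 + 676) = 112

112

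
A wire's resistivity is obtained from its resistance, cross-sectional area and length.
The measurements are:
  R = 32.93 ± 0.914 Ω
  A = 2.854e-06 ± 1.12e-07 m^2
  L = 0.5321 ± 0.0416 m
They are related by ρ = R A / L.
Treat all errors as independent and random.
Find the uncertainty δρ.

1.62e-05 Ω·m

Since ρ is a product/quotient, work with relative uncertainties:
  (1·δR/R)² = (1×0.0278)² = 0.000770;  (1·δA/A)² = (1×0.0392)² = 0.00154;  (-1·δL/L)² = (-1×0.0782)² = 0.00611
δρ/ρ = √(0.00842) = 0.0918
ρ = 0.0001766 Ω·m, so δρ = 0.0918 × 0.0001766 = 1.62e-05 Ω·m.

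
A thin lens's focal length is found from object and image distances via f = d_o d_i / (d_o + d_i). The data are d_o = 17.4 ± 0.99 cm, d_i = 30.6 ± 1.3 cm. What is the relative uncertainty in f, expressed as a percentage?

3.94%

∂f/∂d_o = (d_i/(d_o+d_i))² = 0.406;  ∂f/∂d_i = (d_o/(d_o+d_i))² = 0.131
δf = √((∂f/∂d_o · δd_o)² + (∂f/∂d_i · δd_i)²) = √(0.162 + 0.0292) = 0.437 cm
f = 11.1 cm, so δf/f = 0.437/11.1 = 0.0394.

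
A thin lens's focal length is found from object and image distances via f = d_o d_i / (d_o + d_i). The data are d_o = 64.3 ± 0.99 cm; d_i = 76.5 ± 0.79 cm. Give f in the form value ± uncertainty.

∂f/∂d_o = (d_i/(d_o+d_i))² = 0.295;  ∂f/∂d_i = (d_o/(d_o+d_i))² = 0.209
δf = √((∂f/∂d_o · δd_o)² + (∂f/∂d_i · δd_i)²) = √(0.0854 + 0.0271) = 0.335 cm
f = 34.9 cm.

34.9 ± 0.335 cm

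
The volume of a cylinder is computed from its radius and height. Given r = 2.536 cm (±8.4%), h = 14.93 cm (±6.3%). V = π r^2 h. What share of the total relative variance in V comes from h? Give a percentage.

12.3%

(δV/V)² = (2·δr/r)² + (1·δh/h)²
  r term: (2×0.0840)² = 0.0282
  h term: (1×0.0630)² = 0.00397
Total = 0.0322. Share from h = 0.00397/0.0322 = 0.123.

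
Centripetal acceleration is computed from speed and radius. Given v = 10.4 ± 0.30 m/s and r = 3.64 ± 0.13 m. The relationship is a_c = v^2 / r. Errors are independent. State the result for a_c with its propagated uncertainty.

For a monomial a_c ∝ v^2, r^-1, fractional errors add in quadrature:
  (2·δv/v)² = (2×0.0288)² = 0.00333;  (-1·δr/r)² = (-1×0.0357)² = 0.00128
δa_c/a_c = √(0.00460) = 0.0679
a_c = 29.7 m/s^2, so δa_c = 0.0679 × 29.7 = 2.02 m/s^2.

29.7 ± 2.02 m/s^2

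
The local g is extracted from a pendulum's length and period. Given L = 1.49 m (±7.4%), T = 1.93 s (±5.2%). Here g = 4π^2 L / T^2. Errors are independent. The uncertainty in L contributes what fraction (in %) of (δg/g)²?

33.6%

(δg/g)² = (1·δL/L)² + (-2·δT/T)²
  L term: (1×0.0740)² = 0.00548
  T term: (-2×0.0520)² = 0.0108
Total = 0.0163. Share from L = 0.00548/0.0163 = 0.336.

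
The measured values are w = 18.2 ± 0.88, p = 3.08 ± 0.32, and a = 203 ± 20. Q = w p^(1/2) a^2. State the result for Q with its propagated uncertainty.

(1.32 ± 0.276) × 10^6

Products/powers → add relative errors in quadrature, weighted by exponent:
  (1·δw/w)² = (1×0.0484)² = 0.00234;  (½·δp/p)² = (0.5×0.104)² = 0.00270;  (2·δa/a)² = (2×0.0985)² = 0.0388
δQ/Q = √(0.0439) = 0.209
Q = 1.32e+06, so δQ = 0.209 × 1.32e+06 = 2.76e+05.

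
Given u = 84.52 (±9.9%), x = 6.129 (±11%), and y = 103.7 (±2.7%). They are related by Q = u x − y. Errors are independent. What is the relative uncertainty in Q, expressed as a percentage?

Let p = u·x = 518.0. δp/p = √((1·δu/u)² + (1·δx/x)²) = √(0.00980 + 0.0121) = 0.148, so δp = 76.7.
Q = p − y: δQ = √(δp² + δy²) = √(5880 + 7.84) = 76.7
Q = 414.3, so δQ/Q = 76.7/414.3 = 0.185.

18.5%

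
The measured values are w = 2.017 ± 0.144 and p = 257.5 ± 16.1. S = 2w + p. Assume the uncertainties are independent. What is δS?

S is a linear combination, so absolute uncertainties add in quadrature:
  (2·δw)² = 0.0829;  (δp)² = 259
δS = √(259) = 16.1

16.1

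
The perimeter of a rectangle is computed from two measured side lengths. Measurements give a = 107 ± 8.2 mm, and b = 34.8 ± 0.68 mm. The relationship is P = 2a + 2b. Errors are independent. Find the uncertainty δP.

Absolute uncertainties add in quadrature for a linear combination:
  (2·δa)² = 269;  (2·δb)² = 1.85
δP = √(271) = 16.5 mm

16.5 mm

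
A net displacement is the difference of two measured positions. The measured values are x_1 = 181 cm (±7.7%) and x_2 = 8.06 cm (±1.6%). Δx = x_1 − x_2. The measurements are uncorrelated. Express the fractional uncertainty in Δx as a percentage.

Absolute uncertainties add in quadrature for a linear combination:
  (δx_1)² = 194;  (δx_2)² = 0.0166
δΔx = √(194) = 13.9 cm
Δx = 173 cm, so δΔx/Δx = 13.9/173 = 0.0806.

8.06%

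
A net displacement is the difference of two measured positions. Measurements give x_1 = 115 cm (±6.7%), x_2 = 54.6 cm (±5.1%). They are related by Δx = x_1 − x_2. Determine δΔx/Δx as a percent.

13.6%

Sums and differences: (δΔx)² = Σ (cᵢ δxᵢ)².
  (δx_1)² = 59.4;  (δx_2)² = 7.75
δΔx = √(67.1) = 8.19 cm
Δx = 60.4 cm, so δΔx/Δx = 8.19/60.4 = 0.136.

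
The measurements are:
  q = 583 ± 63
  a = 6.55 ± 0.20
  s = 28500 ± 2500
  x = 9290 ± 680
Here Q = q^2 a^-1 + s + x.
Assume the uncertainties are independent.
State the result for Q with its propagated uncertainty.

Let p = q^2·a^-1 = 51900. δp/p = √((2·δq/q)² + (-1·δa/a)²) = √(0.0467 + 0.000932) = 0.218, so δp = 11300.
Q = p + s + x: δQ = √(δp² + δs² + δx²) = √(1.28e+08 + 6.25e+06 + 4.62e+05) = 11600
Q = 89700.

89700 ± 11600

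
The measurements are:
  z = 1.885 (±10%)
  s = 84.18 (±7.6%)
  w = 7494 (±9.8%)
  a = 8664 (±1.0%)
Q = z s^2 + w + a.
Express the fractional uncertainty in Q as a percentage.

Let p = z·s^2 = 13360. δp/p = √((1·δz/z)² + (2·δs/s)²) = √(0.0100 + 0.0231) = 0.182, so δp = 2430.
Q = p + w + a: δQ = √(δp² + δw² + δa²) = √(5.91e+06 + 5.39e+05 + 7510) = 2540
Q = 29520, so δQ/Q = 2540/29520 = 0.0861.

8.61%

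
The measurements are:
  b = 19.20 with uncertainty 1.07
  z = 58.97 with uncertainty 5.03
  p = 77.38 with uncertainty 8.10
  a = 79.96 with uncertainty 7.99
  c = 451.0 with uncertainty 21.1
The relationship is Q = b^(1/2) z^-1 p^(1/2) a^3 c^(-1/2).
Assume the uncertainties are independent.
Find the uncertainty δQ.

For a monomial Q ∝ b^(1/2), z^-1, p^(1/2), a^3, c^(-1/2), fractional errors add in quadrature:
  (½·δb/b)² = (0.5×0.0557)² = 0.000776;  (-1·δz/z)² = (-1×0.0853)² = 0.00728;  (½·δp/p)² = (0.5×0.105)² = 0.00274;  (3·δa/a)² = (3×0.0999)² = 0.0899;  (−½·δc/c)² = (-0.5×0.0468)² = 0.000547
δQ/Q = √(0.101) = 0.318
Q = 15730, so δQ = 0.318 × 15730 = 5010.

5010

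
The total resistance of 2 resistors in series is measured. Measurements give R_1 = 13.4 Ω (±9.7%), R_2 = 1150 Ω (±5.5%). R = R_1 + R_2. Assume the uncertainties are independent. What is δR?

63.3 Ω

Absolute uncertainties add in quadrature for a linear combination:
  (δR_1)² = 1.69;  (δR_2)² = 4000
δR = √(4000) = 63.3 Ω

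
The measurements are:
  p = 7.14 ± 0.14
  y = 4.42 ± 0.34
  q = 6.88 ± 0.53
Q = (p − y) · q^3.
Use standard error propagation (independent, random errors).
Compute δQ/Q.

0.268

Let u = p − y = 2.72. δu = √(δp² + δy²) = √(0.0196 + 0.116) = 0.368, so δu/u = 0.135.
Q is then a monomial in u, q:
δQ/Q = √((δu/u)² + (3·δq/q)²) = √(0.0183 + 0.0534) = 0.268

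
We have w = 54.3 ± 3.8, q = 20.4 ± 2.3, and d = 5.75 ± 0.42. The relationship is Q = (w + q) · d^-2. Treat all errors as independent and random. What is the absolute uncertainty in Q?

Let u = w + q = 74.7. δu = √(δw² + δq²) = √(14.4 + 5.29) = 4.44, so δu/u = 0.0595.
Q is then a monomial in u, d:
δQ/Q = √((δu/u)² + (-2·δd/d)²) = √(0.00354 + 0.0213) = 0.158
Q = 2.26, so δQ = 0.158 × 2.26 = 0.356.

0.356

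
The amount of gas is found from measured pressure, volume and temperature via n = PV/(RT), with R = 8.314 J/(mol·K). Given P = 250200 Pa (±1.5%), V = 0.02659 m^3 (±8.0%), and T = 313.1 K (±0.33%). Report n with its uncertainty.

2.556 ± 0.208 mol

Since n is a product/quotient, work with relative uncertainties:
  (1·δP/P)² = (1×0.0150)² = 0.000225;  (1·δV/V)² = (1×0.0800)² = 0.00640;  (-1·δT/T)² = (-1×0.00330)² = 1.09e-05
δn/n = √(0.00664) = 0.0815
n = 2.556 mol, so δn = 0.0815 × 2.556 = 0.208 mol.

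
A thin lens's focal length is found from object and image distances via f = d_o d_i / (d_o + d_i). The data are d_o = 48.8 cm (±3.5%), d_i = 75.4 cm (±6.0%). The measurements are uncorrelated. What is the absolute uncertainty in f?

∂f/∂d_o = (d_i/(d_o+d_i))² = 0.369;  ∂f/∂d_i = (d_o/(d_o+d_i))² = 0.154
δf = √((∂f/∂d_o · δd_o)² + (∂f/∂d_i · δd_i)²) = √(0.396 + 0.488) = 0.940 cm

0.940 cm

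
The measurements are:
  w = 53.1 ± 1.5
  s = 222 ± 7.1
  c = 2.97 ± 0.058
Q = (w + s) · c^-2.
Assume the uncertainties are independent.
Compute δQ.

Let u = w + s = 275. δu = √(δw² + δs²) = √(2.25 + 50.4) = 7.26, so δu/u = 0.0264.
Q is then a monomial in u, c:
δQ/Q = √((δu/u)² + (-2·δc/c)²) = √(0.000696 + 0.00153) = 0.0471
Q = 31.2, so δQ = 0.0471 × 31.2 = 1.47.

1.47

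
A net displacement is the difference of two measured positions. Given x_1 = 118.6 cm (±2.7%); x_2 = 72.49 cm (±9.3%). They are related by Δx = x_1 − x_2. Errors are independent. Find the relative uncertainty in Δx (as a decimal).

0.162

Sums and differences: (δΔx)² = Σ (cᵢ δxᵢ)².
  (δx_1)² = 10.3;  (δx_2)² = 45.4
δΔx = √(55.7) = 7.46 cm
Δx = 46.11 cm, so δΔx/Δx = 7.46/46.11 = 0.162.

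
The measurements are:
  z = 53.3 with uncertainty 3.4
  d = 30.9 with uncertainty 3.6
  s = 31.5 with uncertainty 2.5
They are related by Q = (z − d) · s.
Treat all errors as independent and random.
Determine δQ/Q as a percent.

23.5%

Let u = z − d = 22.4. δu = √(δz² + δd²) = √(11.6 + 13.0) = 4.95, so δu/u = 0.221.
Q is then a monomial in u, s:
δQ/Q = √((δu/u)² + (1·δs/s)²) = √(0.0489 + 0.00630) = 0.235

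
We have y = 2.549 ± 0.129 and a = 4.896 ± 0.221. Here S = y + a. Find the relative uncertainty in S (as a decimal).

0.0344

Absolute uncertainties add in quadrature for a linear combination:
  (δy)² = 0.0166;  (δa)² = 0.0488
δS = √(0.0655) = 0.256
S = 7.445, so δS/S = 0.256/7.445 = 0.0344.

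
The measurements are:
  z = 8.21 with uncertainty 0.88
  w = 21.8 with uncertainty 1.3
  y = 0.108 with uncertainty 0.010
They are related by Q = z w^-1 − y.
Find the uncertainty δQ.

Let p = z·w^-1 = 0.377. δp/p = √((1·δz/z)² + (-1·δw/w)²) = √(0.0115 + 0.00356) = 0.123, so δp = 0.0462.
Q = p − y: δQ = √(δp² + δy²) = √(0.00213 + 0.000100) = 0.0473

0.0473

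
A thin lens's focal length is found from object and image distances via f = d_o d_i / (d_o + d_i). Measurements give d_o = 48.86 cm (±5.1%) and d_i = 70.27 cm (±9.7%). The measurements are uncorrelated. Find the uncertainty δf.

1.44 cm

∂f/∂d_o = (d_i/(d_o+d_i))² = 0.348;  ∂f/∂d_i = (d_o/(d_o+d_i))² = 0.168
δf = √((∂f/∂d_o · δd_o)² + (∂f/∂d_i · δd_i)²) = √(0.752 + 1.31) = 1.44 cm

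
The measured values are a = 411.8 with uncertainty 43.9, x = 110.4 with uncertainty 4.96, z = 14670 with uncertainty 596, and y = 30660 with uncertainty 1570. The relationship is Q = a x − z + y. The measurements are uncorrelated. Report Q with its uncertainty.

Let p = a·x = 45460. δp/p = √((1·δa/a)² + (1·δx/x)²) = √(0.0114 + 0.00202) = 0.116, so δp = 5260.
Q = p − z + y: δQ = √(δp² + δz² + δy²) = √(2.77e+07 + 3.55e+05 + 2.46e+06) = 5520
Q = 61450.

61450 ± 5520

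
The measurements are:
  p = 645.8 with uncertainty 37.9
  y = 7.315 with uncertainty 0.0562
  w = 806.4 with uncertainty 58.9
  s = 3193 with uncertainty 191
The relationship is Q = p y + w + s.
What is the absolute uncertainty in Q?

344

Let h = p·y = 4724. δh/h = √((1·δp/p)² + (1·δy/y)²) = √(0.00344 + 5.9e-05) = 0.0592, so δh = 280.
Q = h + w + s: δQ = √(δh² + δw² + δs²) = √(78200 + 3470 + 36500) = 344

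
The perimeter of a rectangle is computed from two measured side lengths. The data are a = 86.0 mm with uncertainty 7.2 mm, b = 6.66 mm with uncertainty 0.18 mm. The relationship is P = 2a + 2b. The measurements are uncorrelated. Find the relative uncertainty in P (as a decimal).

For a sum/difference, combine absolute errors in quadrature:
  (2·δa)² = 207;  (2·δb)² = 0.130
δP = √(207) = 14.4 mm
P = 185 mm, so δP/P = 14.4/185 = 0.0777.

0.0777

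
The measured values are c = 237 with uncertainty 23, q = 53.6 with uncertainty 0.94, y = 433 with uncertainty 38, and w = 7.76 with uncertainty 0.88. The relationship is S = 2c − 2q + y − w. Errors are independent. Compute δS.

Each term contributes (cᵢ δxᵢ)² to (δS)²:
  (2·δc)² = 2120;  (2·δq)² = 3.53;  (δy)² = 1440;  (δw)² = 0.774
δS = √(3560) = 59.7

59.7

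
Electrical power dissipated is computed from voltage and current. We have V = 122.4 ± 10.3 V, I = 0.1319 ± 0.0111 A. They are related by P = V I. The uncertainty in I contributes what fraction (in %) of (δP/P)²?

50.0%

(δP/P)² = (1·δV/V)² + (1·δI/I)²
  V term: (1×0.0842)² = 0.00708
  I term: (1×0.0842)² = 0.00708
Total = 0.0142. Share from I = 0.00708/0.0142 = 0.500.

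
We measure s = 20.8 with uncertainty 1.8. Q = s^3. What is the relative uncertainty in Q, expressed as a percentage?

26.0%

Q ∝ s^3, so δQ/Q = |3| · δs/s = 3 × 0.0865 = 0.260.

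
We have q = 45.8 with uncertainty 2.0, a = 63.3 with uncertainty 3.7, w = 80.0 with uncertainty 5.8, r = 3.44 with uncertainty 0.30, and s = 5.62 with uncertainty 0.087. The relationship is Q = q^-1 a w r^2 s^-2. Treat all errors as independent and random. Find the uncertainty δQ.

Relative error in a monomial: (δQ/Q)² = Σ (nᵢ · δxᵢ/xᵢ)².
  (-1·δq/q)² = (-1×0.0437)² = 0.00191;  (1·δa/a)² = (1×0.0585)² = 0.00342;  (1·δw/w)² = (1×0.0725)² = 0.00526;  (2·δr/r)² = (2×0.0872)² = 0.0304;  (-2·δs/s)² = (-2×0.0155)² = 0.000959
δQ/Q = √(0.0420) = 0.205
Q = 41.4, so δQ = 0.205 × 41.4 = 8.49.

8.49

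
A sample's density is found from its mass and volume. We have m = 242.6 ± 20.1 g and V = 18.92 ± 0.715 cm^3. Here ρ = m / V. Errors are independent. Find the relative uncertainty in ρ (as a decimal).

0.0911

Since ρ is a product/quotient, work with relative uncertainties:
  (1·δm/m)² = (1×0.0829)² = 0.00686;  (-1·δV/V)² = (-1×0.0378)² = 0.00143
δρ/ρ = √(0.00829) = 0.0911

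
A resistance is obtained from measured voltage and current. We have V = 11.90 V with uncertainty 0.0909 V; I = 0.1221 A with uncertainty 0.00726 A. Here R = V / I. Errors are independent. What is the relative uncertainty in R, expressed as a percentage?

Since R is a product/quotient, work with relative uncertainties:
  (1·δV/V)² = (1×0.00764)² = 5.83e-05;  (-1·δI/I)² = (-1×0.0595)² = 0.00354
δR/R = √(0.00359) = 0.0599

5.99%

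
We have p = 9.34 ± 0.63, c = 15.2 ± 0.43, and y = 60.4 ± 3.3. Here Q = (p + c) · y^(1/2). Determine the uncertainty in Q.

Let u = p + c = 24.5. δu = √(δp² + δc²) = √(0.397 + 0.185) = 0.763, so δu/u = 0.0311.
Q is then a monomial in u, y:
δQ/Q = √((δu/u)² + (½·δy/y)²) = √(0.000966 + 0.000746) = 0.0414
Q = 191, so δQ = 0.0414 × 191 = 7.89.

7.89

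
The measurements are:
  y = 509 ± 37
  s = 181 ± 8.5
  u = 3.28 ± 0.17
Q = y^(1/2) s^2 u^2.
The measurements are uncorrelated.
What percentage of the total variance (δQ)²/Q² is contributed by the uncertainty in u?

51.4%

(δQ/Q)² = (½·δy/y)² + (2·δs/s)² + (2·δu/u)²
  y term: (0.5×0.0727)² = 0.00132
  s term: (2×0.0470)² = 0.00882
  u term: (2×0.0518)² = 0.0107
Total = 0.0209. Share from u = 0.0107/0.0209 = 0.514.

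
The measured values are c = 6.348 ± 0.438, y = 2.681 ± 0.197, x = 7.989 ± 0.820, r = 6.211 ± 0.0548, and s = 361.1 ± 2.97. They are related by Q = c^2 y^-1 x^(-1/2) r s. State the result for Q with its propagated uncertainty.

11930 ± 1970

Products/powers → add relative errors in quadrature, weighted by exponent:
  (2·δc/c)² = (2×0.0690)² = 0.0190;  (-1·δy/y)² = (-1×0.0735)² = 0.00540;  (−½·δx/x)² = (-0.5×0.103)² = 0.00263;  (1·δr/r)² = (1×0.00882)² = 7.78e-05;  (1·δs/s)² = (1×0.00822)² = 6.76e-05
δQ/Q = √(0.0272) = 0.165
Q = 11930, so δQ = 0.165 × 11930 = 1970.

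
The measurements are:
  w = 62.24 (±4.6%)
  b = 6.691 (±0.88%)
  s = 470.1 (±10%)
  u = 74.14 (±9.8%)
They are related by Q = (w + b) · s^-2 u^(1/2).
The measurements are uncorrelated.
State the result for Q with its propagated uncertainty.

0.002686 ± 0.000564

Let h = w + b = 68.93. δh = √(δw² + δb²) = √(8.20 + 0.00347) = 2.86, so δh/h = 0.0415.
Q is then a monomial in h, s, u:
δQ/Q = √((δh/h)² + (-2·δs/s)² + (½·δu/u)²) = √(0.00173 + 0.0400 + 0.00240) = 0.210
Q = 0.002686, so δQ = 0.210 × 0.002686 = 0.000564.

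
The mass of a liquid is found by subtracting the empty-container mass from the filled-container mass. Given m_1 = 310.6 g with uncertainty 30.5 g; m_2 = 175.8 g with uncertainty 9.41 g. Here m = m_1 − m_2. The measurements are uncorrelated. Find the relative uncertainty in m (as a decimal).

0.237

For a sum/difference, combine absolute errors in quadrature:
  (δm_1)² = 930;  (δm_2)² = 88.5
δm = √(1020) = 31.9 g
m = 134.8 g, so δm/m = 31.9/134.8 = 0.237.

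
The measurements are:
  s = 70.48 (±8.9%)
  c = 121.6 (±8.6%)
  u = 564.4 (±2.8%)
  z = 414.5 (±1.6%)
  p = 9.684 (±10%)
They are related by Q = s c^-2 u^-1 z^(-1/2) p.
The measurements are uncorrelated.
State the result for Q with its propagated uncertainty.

Q is a product of powers, so relative uncertainties combine in quadrature:
  (1·δs/s)² = (1×0.0890)² = 0.00792;  (-2·δc/c)² = (-2×0.0860)² = 0.0296;  (-1·δu/u)² = (-1×0.0280)² = 0.000784;  (−½·δz/z)² = (-0.5×0.0160)² = 6.4e-05;  (1·δp/p)² = (1×0.100)² = 0.0100
δQ/Q = √(0.0484) = 0.220
Q = 4.017e-06, so δQ = 0.220 × 4.017e-06 = 8.83e-07.

(4.017 ± 0.883) × 10^-6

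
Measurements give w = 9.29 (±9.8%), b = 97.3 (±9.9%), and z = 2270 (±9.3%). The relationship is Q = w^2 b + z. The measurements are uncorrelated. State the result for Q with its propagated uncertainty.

Let p = w^2·b = 8400. δp/p = √((2·δw/w)² + (1·δb/b)²) = √(0.0384 + 0.00980) = 0.220, so δp = 1840.
Q = p + z: δQ = √(δp² + δz²) = √(3.4e+06 + 44600) = 1860
Q = 10700.

10700 ± 1860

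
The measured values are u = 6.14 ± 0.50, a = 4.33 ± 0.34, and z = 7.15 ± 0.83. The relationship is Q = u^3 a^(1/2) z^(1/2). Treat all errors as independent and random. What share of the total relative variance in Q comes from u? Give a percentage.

(δQ/Q)² = (3·δu/u)² + (½·δa/a)² + (½·δz/z)²
  u term: (3×0.0814)² = 0.0597
  a term: (0.5×0.0785)² = 0.00154
  z term: (0.5×0.116)² = 0.00337
Total = 0.0646. Share from u = 0.0597/0.0646 = 0.924.

92.4%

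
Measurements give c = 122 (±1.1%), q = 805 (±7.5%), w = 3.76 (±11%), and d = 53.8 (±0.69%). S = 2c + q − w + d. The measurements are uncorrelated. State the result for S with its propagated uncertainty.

1100 ± 60.4

S is a linear combination, so absolute uncertainties add in quadrature:
  (2·δc)² = 7.20;  (δq)² = 3650;  (δw)² = 0.171;  (δd)² = 0.138
δS = √(3650) = 60.4
S = 1100.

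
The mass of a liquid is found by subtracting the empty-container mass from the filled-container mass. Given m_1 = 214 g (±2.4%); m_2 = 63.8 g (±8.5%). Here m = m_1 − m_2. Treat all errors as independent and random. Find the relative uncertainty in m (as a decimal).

0.0497

Each term contributes (cᵢ δxᵢ)² to (δm)²:
  (δm_1)² = 26.4;  (δm_2)² = 29.4
δm = √(55.8) = 7.47 g
m = 150 g, so δm/m = 7.47/150 = 0.0497.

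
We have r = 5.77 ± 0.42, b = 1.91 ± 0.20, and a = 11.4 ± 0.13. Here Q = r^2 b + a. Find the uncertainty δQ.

11.4

Let p = r^2·b = 63.6. δp/p = √((2·δr/r)² + (1·δb/b)²) = √(0.0212 + 0.0110) = 0.179, so δp = 11.4.
Q = p + a: δQ = √(δp² + δa²) = √(130 + 0.0169) = 11.4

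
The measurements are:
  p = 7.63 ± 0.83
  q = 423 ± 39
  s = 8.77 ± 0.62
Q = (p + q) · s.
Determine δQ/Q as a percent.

Let u = p + q = 431. δu = √(δp² + δq²) = √(0.689 + 1520) = 39.0, so δu/u = 0.0906.
Q is then a monomial in u, s:
δQ/Q = √((δu/u)² + (1·δs/s)²) = √(0.00821 + 0.00500) = 0.115

11.5%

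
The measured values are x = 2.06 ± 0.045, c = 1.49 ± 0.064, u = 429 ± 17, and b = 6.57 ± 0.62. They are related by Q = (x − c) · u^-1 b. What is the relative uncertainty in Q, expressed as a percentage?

Let w = x − c = 0.570. δw = √(δx² + δc²) = √(0.00202 + 0.00410) = 0.0782, so δw/w = 0.137.
Q is then a monomial in w, u, b:
δQ/Q = √((δw/w)² + (-1·δu/u)² + (1·δb/b)²) = √(0.0188 + 0.00157 + 0.00891) = 0.171

17.1%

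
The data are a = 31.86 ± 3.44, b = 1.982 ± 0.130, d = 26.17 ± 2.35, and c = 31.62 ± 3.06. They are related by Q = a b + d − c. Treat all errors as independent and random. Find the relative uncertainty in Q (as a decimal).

Let p = a·b = 63.15. δp/p = √((1·δa/a)² + (1·δb/b)²) = √(0.0117 + 0.00430) = 0.126, so δp = 7.98.
Q = p + d − c: δQ = √(δp² + δd² + δc²) = √(63.6 + 5.52 + 9.36) = 8.86
Q = 57.70, so δQ/Q = 8.86/57.70 = 0.154.

0.154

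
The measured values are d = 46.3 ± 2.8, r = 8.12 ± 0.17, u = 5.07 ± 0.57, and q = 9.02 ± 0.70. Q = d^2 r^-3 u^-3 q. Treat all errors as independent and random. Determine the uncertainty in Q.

For a monomial Q ∝ d^2, r^-3, u^-3, q, fractional errors add in quadrature:
  (2·δd/d)² = (2×0.0605)² = 0.0146;  (-3·δr/r)² = (-3×0.0209)² = 0.00394;  (-3·δu/u)² = (-3×0.112)² = 0.114;  (1·δq/q)² = (1×0.0776)² = 0.00602
δQ/Q = √(0.138) = 0.372
Q = 0.277, so δQ = 0.372 × 0.277 = 0.103.

0.103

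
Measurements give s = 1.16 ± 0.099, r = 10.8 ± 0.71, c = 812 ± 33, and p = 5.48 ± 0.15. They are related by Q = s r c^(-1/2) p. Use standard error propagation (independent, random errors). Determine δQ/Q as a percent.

11.3%

For a monomial Q ∝ s, r, c^(-1/2), p, fractional errors add in quadrature:
  (1·δs/s)² = (1×0.0853)² = 0.00728;  (1·δr/r)² = (1×0.0657)² = 0.00432;  (−½·δc/c)² = (-0.5×0.0406)² = 0.000413;  (1·δp/p)² = (1×0.0274)² = 0.000749
δQ/Q = √(0.0128) = 0.113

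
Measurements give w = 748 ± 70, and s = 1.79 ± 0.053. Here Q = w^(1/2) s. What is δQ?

2.71

Products/powers → add relative errors in quadrature, weighted by exponent:
  (½·δw/w)² = (0.5×0.0936)² = 0.00219;  (1·δs/s)² = (1×0.0296)² = 0.000877
δQ/Q = √(0.00307) = 0.0554
Q = 49.0, so δQ = 0.0554 × 49.0 = 2.71.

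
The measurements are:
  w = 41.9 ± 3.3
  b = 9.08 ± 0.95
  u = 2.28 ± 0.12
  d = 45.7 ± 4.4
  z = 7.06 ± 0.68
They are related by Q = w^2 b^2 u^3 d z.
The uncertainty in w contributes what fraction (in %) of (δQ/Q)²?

22.1%

(δQ/Q)² = (2·δw/w)² + (2·δb/b)² + (3·δu/u)² + (1·δd/d)² + (1·δz/z)²
  w term: (2×0.0788)² = 0.0248
  b term: (2×0.105)² = 0.0438
  u term: (3×0.0526)² = 0.0249
  d term: (1×0.0963)² = 0.00927
  z term: (1×0.0963)² = 0.00928
Total = 0.112. Share from w = 0.0248/0.112 = 0.221.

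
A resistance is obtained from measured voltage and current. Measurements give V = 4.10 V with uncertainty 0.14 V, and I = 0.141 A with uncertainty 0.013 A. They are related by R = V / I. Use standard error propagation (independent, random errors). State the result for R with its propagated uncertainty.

29.1 ± 2.86 Ω

For a monomial R ∝ V, I^-1, fractional errors add in quadrature:
  (1·δV/V)² = (1×0.0341)² = 0.00117;  (-1·δI/I)² = (-1×0.0922)² = 0.00850
δR/R = √(0.00967) = 0.0983
R = 29.1 Ω, so δR = 0.0983 × 29.1 = 2.86 Ω.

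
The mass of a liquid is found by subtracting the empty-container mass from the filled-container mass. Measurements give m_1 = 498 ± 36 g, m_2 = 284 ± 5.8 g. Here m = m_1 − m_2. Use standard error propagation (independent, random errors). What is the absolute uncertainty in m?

m is a linear combination, so absolute uncertainties add in quadrature:
  (δm_1)² = 1300;  (δm_2)² = 33.6
δm = √(1330) = 36.5 g

36.5 g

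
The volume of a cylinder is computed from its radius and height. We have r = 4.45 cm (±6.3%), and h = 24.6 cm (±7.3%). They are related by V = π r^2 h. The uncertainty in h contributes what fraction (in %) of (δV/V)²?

(δV/V)² = (2·δr/r)² + (1·δh/h)²
  r term: (2×0.0630)² = 0.0159
  h term: (1×0.0730)² = 0.00533
Total = 0.0212. Share from h = 0.00533/0.0212 = 0.251.

25.1%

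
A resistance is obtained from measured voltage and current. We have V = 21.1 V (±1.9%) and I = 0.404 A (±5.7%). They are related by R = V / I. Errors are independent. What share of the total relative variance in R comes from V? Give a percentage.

10.0%

(δR/R)² = (1·δV/V)² + (-1·δI/I)²
  V term: (1×0.0190)² = 0.000361
  I term: (-1×0.0570)² = 0.00325
Total = 0.00361. Share from V = 0.000361/0.00361 = 0.100.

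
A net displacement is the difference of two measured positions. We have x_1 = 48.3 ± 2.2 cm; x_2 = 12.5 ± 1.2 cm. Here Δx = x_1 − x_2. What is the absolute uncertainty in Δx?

2.51 cm

For a sum/difference, combine absolute errors in quadrature:
  (δx_1)² = 4.84;  (δx_2)² = 1.44
δΔx = √(6.28) = 2.51 cm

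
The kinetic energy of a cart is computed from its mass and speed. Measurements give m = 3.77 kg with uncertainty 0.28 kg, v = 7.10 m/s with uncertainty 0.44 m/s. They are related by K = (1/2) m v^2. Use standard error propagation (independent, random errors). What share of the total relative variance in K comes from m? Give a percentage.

(δK/K)² = (1·δm/m)² + (2·δv/v)²
  m term: (1×0.0743)² = 0.00552
  v term: (2×0.0620)² = 0.0154
Total = 0.0209. Share from m = 0.00552/0.0209 = 0.264.

26.4%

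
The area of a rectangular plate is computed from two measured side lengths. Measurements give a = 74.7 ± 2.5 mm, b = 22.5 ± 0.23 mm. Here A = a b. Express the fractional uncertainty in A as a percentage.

3.50%

A is a product of powers, so relative uncertainties combine in quadrature:
  (1·δa/a)² = (1×0.0335)² = 0.00112;  (1·δb/b)² = (1×0.0102)² = 0.000104
δA/A = √(0.00122) = 0.0350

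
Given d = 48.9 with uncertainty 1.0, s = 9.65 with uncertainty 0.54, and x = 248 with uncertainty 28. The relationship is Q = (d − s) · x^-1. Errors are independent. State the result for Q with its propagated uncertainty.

Let u = d − s = 39.2. δu = √(δd² + δs²) = √(1.00 + 0.292) = 1.14, so δu/u = 0.0290.
Q is then a monomial in u, x:
δQ/Q = √((δu/u)² + (-1·δx/x)²) = √(0.000838 + 0.0127) = 0.117
Q = 0.158, so δQ = 0.117 × 0.158 = 0.0184.

0.158 ± 0.0184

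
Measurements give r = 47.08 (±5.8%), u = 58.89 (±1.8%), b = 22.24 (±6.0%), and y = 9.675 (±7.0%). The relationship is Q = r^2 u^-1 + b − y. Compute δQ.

Let p = r^2·u^-1 = 37.64. δp/p = √((2·δr/r)² + (-1·δu/u)²) = √(0.0135 + 0.000324) = 0.117, so δp = 4.42.
Q = p + b − y: δQ = √(δp² + δb² + δy²) = √(19.5 + 1.78 + 0.459) = 4.66

4.66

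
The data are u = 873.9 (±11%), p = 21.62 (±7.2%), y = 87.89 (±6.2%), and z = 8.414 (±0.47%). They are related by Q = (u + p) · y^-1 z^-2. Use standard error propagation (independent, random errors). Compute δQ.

Let w = u + p = 895.5. δw = √(δu² + δp²) = √(9240 + 2.42) = 96.1, so δw/w = 0.107.
Q is then a monomial in w, y, z:
δQ/Q = √((δw/w)² + (-1·δy/y)² + (-2·δz/z)²) = √(0.0115 + 0.00384 + 8.84e-05) = 0.124
Q = 0.1439, so δQ = 0.124 × 0.1439 = 0.0179.

0.0179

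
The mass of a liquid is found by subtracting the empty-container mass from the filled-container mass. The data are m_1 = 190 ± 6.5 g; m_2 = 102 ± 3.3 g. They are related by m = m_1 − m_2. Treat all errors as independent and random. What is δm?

7.29 g

Sums and differences: (δm)² = Σ (cᵢ δxᵢ)².
  (δm_1)² = 42.2;  (δm_2)² = 10.9
δm = √(53.1) = 7.29 g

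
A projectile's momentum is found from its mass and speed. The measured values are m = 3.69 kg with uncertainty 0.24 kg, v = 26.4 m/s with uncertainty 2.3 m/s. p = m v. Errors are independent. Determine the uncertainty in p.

Relative error in a monomial: (δp/p)² = Σ (nᵢ · δxᵢ/xᵢ)².
  (1·δm/m)² = (1×0.0650)² = 0.00423;  (1·δv/v)² = (1×0.0871)² = 0.00759
δp/p = √(0.0118) = 0.109
p = 97.4 kg·m/s, so δp = 0.109 × 97.4 = 10.6 kg·m/s.

10.6 kg·m/s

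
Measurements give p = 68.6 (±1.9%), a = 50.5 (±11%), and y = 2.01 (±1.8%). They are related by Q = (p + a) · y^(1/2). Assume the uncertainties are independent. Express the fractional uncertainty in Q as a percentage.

4.87%

Let u = p + a = 119. δu = √(δp² + δa²) = √(1.70 + 30.9) = 5.71, so δu/u = 0.0479.
Q is then a monomial in u, y:
δQ/Q = √((δu/u)² + (½·δy/y)²) = √(0.00230 + 8.1e-05) = 0.0487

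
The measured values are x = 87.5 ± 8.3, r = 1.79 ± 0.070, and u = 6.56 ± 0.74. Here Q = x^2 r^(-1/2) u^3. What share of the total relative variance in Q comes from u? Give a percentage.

75.9%

(δQ/Q)² = (2·δx/x)² + (−½·δr/r)² + (3·δu/u)²
  x term: (2×0.0949)² = 0.0360
  r term: (-0.5×0.0391)² = 0.000382
  u term: (3×0.113)² = 0.115
Total = 0.151. Share from u = 0.115/0.151 = 0.759.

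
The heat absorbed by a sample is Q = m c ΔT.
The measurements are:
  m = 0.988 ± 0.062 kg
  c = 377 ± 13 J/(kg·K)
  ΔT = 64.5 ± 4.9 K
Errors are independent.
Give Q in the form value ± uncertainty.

Each factor contributes (exponent × relative error)² to (δQ/Q)²:
  (1·δm/m)² = (1×0.0628)² = 0.00394;  (1·δc/c)² = (1×0.0345)² = 0.00119;  (1·δΔT/ΔT)² = (1×0.0760)² = 0.00577
δQ/Q = √(0.0109) = 0.104
Q = 24000 J, so δQ = 0.104 × 24000 = 2510 J.

24000 ± 2510 J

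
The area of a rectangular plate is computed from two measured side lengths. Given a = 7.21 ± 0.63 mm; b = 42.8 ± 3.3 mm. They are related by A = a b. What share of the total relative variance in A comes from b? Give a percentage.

(δA/A)² = (1·δa/a)² + (1·δb/b)²
  a term: (1×0.0874)² = 0.00764
  b term: (1×0.0771)² = 0.00594
Total = 0.0136. Share from b = 0.00594/0.0136 = 0.438.

43.8%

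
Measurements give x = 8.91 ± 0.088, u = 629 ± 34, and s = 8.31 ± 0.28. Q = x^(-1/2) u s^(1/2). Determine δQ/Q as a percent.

5.68%

Products/powers → add relative errors in quadrature, weighted by exponent:
  (−½·δx/x)² = (-0.5×0.00988)² = 2.44e-05;  (1·δu/u)² = (1×0.0541)² = 0.00292;  (½·δs/s)² = (0.5×0.0337)² = 0.000284
δQ/Q = √(0.00323) = 0.0568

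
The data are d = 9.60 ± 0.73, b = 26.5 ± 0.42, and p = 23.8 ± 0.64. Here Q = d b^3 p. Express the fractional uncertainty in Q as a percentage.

Products/powers → add relative errors in quadrature, weighted by exponent:
  (1·δd/d)² = (1×0.0760)² = 0.00578;  (3·δb/b)² = (3×0.0158)² = 0.00226;  (1·δp/p)² = (1×0.0269)² = 0.000723
δQ/Q = √(0.00877) = 0.0936

9.36%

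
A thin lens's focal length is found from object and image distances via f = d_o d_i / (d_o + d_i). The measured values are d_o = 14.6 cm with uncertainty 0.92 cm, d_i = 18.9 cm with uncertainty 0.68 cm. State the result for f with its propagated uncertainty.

∂f/∂d_o = (d_i/(d_o+d_i))² = 0.318;  ∂f/∂d_i = (d_o/(d_o+d_i))² = 0.190
δf = √((∂f/∂d_o · δd_o)² + (∂f/∂d_i · δd_i)²) = √(0.0858 + 0.0167) = 0.320 cm
f = 8.24 cm.

8.24 ± 0.320 cm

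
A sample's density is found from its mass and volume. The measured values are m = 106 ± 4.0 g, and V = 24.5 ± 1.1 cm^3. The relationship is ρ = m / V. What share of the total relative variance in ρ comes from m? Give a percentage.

(δρ/ρ)² = (1·δm/m)² + (-1·δV/V)²
  m term: (1×0.0377)² = 0.00142
  V term: (-1×0.0449)² = 0.00202
Total = 0.00344. Share from m = 0.00142/0.00344 = 0.414.

41.4%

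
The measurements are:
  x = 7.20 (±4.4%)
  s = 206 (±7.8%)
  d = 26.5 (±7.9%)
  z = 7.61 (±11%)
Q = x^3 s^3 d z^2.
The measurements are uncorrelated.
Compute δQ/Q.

0.356

Each factor contributes (exponent × relative error)² to (δQ/Q)²:
  (3·δx/x)² = (3×0.0440)² = 0.0174;  (3·δs/s)² = (3×0.0780)² = 0.0548;  (1·δd/d)² = (1×0.0790)² = 0.00624;  (2·δz/z)² = (2×0.110)² = 0.0484
δQ/Q = √(0.127) = 0.356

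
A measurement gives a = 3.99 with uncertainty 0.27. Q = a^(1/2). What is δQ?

Since Q is a product/quotient, work with relative uncertainties:
  (½·δa/a)² = (0.5×0.0677)² = 0.00114
δQ/Q = √(0.00114) = 0.0338
Q = 2.00, so δQ = 0.0338 × 2.00 = 0.0676.

0.0676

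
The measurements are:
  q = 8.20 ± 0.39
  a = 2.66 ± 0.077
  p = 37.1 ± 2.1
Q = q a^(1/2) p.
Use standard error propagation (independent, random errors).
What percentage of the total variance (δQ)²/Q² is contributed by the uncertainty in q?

(δQ/Q)² = (1·δq/q)² + (½·δa/a)² + (1·δp/p)²
  q term: (1×0.0476)² = 0.00226
  a term: (0.5×0.0289)² = 0.000209
  p term: (1×0.0566)² = 0.00320
Total = 0.00568. Share from q = 0.00226/0.00568 = 0.399.

39.9%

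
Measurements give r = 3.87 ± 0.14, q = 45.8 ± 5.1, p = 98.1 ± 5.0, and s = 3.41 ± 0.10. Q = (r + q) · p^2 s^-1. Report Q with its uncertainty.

(1.40 ± 0.207) × 10^5

Let u = r + q = 49.7. δu = √(δr² + δq²) = √(0.0196 + 26.0) = 5.10, so δu/u = 0.103.
Q is then a monomial in u, p, s:
δQ/Q = √((δu/u)² + (2·δp/p)² + (-1·δs/s)²) = √(0.0106 + 0.0104 + 0.000860) = 0.148
Q = 1.4e+05, so δQ = 0.148 × 1.4e+05 = 20700.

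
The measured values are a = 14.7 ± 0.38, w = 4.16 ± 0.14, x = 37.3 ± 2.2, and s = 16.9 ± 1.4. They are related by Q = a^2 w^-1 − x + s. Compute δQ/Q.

Let p = a^2·w^-1 = 51.9. δp/p = √((2·δa/a)² + (-1·δw/w)²) = √(0.00267 + 0.00113) = 0.0617, so δp = 3.20.
Q = p − x + s: δQ = √(δp² + δx² + δs²) = √(10.3 + 4.84 + 1.96) = 4.13
Q = 31.5, so δQ/Q = 4.13/31.5 = 0.131.

0.131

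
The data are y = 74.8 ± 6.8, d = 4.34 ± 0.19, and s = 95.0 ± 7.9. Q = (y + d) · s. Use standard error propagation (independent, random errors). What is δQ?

899

Let u = y + d = 79.1. δu = √(δy² + δd²) = √(46.2 + 0.0361) = 6.80, so δu/u = 0.0860.
Q is then a monomial in u, s:
δQ/Q = √((δu/u)² + (1·δs/s)²) = √(0.00739 + 0.00692) = 0.120
Q = 7520, so δQ = 0.120 × 7520 = 899.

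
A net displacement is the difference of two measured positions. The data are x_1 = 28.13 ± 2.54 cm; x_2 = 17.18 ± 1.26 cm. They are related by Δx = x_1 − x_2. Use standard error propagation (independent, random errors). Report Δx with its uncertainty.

Sums and differences: (δΔx)² = Σ (cᵢ δxᵢ)².
  (δx_1)² = 6.45;  (δx_2)² = 1.59
δΔx = √(8.04) = 2.84 cm
Δx = 10.95 cm.

10.95 ± 2.84 cm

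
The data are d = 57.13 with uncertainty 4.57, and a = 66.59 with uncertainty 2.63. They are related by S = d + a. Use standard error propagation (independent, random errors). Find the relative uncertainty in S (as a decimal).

0.0426

Each term contributes (cᵢ δxᵢ)² to (δS)²:
  (δd)² = 20.9;  (δa)² = 6.92
δS = √(27.8) = 5.27
S = 123.7, so δS/S = 5.27/123.7 = 0.0426.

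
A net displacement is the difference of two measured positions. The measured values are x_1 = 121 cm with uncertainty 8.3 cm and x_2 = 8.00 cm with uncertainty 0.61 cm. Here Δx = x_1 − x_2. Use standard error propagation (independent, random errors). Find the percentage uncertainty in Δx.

For a sum/difference, combine absolute errors in quadrature:
  (δx_1)² = 68.9;  (δx_2)² = 0.372
δΔx = √(69.3) = 8.32 cm
Δx = 113 cm, so δΔx/Δx = 8.32/113 = 0.0736.

7.36%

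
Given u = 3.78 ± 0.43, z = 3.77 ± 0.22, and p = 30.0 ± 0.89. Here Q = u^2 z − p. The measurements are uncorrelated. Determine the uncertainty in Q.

Let w = u^2·z = 53.9. δw/w = √((2·δu/u)² + (1·δz/z)²) = √(0.0518 + 0.00341) = 0.235, so δw = 12.7.
Q = w − p: δQ = √(δw² + δp²) = √(160 + 0.792) = 12.7

12.7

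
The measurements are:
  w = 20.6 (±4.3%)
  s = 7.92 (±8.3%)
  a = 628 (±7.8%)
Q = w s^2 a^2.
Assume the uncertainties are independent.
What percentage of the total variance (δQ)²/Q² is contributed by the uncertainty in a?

45.3%

(δQ/Q)² = (1·δw/w)² + (2·δs/s)² + (2·δa/a)²
  w term: (1×0.0430)² = 0.00185
  s term: (2×0.0830)² = 0.0276
  a term: (2×0.0780)² = 0.0243
Total = 0.0537. Share from a = 0.0243/0.0537 = 0.453.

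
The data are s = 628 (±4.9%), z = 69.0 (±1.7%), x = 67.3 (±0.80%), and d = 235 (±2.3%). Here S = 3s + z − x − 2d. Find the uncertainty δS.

93.0

Absolute uncertainties add in quadrature for a linear combination:
  (3·δs)² = 8520;  (δz)² = 1.38;  (δx)² = 0.290;  (2·δd)² = 117
δS = √(8640) = 93.0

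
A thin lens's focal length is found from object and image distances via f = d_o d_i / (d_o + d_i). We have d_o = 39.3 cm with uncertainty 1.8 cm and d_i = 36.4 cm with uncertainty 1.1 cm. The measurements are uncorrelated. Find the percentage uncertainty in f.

2.70%

∂f/∂d_o = (d_i/(d_o+d_i))² = 0.231;  ∂f/∂d_i = (d_o/(d_o+d_i))² = 0.270
δf = √((∂f/∂d_o · δd_o)² + (∂f/∂d_i · δd_i)²) = √(0.173 + 0.0879) = 0.511 cm
f = 18.9 cm, so δf/f = 0.511/18.9 = 0.0270.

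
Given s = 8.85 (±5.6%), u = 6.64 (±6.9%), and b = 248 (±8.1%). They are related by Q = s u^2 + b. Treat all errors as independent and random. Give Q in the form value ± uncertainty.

638 ± 61.5

Let p = s·u^2 = 390. δp/p = √((1·δs/s)² + (2·δu/u)²) = √(0.00314 + 0.0190) = 0.149, so δp = 58.1.
Q = p + b: δQ = √(δp² + δb²) = √(3380 + 404) = 61.5
Q = 638.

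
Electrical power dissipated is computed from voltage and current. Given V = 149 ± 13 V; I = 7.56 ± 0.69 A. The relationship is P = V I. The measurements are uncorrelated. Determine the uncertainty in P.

142 W

Each factor contributes (exponent × relative error)² to (δP/P)²:
  (1·δV/V)² = (1×0.0872)² = 0.00761;  (1·δI/I)² = (1×0.0913)² = 0.00833
δP/P = √(0.0159) = 0.126
P = 1130 W, so δP = 0.126 × 1130 = 142 W.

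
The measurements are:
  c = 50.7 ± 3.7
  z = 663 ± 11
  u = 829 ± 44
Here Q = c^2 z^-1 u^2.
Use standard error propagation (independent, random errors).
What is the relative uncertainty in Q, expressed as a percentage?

18.1%

For a monomial Q ∝ c^2, z^-1, u^2, fractional errors add in quadrature:
  (2·δc/c)² = (2×0.0730)² = 0.0213;  (-1·δz/z)² = (-1×0.0166)² = 0.000275;  (2·δu/u)² = (2×0.0531)² = 0.0113
δQ/Q = √(0.0328) = 0.181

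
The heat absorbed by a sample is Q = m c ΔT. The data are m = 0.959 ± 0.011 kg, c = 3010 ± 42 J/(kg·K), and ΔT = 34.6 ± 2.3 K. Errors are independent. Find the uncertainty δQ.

Since Q is a product/quotient, work with relative uncertainties:
  (1·δm/m)² = (1×0.0115)² = 0.000132;  (1·δc/c)² = (1×0.0140)² = 0.000195;  (1·δΔT/ΔT)² = (1×0.0665)² = 0.00442
δQ/Q = √(0.00475) = 0.0689
Q = 99900 J, so δQ = 0.0689 × 99900 = 6880 J.

6880 J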